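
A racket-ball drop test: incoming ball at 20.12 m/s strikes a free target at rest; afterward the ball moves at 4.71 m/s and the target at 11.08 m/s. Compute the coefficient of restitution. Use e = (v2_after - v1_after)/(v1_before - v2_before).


e = (v2_after - v1_after) / (v1_before - v2_before)
Numerator = 11.08 - 4.71 = 6.37
Denominator = 20.12 - 0 = 20.12
e = 6.37 / 20.12 = 0.3166

0.3166


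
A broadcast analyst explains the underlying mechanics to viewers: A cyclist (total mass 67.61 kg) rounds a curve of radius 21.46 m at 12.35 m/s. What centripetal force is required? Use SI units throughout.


Fc = m * v^2 / r
v^2 = 12.35^2 = 152.5225
Fc = 67.61 * 152.5225 / 21.46
Fc = 10312.0462 / 21.46 = 480.5241 N

480.5241 N


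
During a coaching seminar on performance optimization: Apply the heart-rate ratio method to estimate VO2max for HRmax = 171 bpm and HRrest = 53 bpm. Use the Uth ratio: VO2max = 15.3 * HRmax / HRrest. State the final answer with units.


VO2max = 15.3 * HRmax / HRrest
VO2max = 15.3 * 171 / 53
VO2max = 2616.3 / 53 = 49.3642 mL/kg/min

49.3642 mL/kg/min


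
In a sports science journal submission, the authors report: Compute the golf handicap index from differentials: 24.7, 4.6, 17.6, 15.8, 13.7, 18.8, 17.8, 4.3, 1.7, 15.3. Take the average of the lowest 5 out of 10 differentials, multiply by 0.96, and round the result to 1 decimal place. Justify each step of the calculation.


All differentials: 24.7, 4.6, 17.6, 15.8, 13.7, 18.8, 17.8, 4.3, 1.7, 15.3
Sorted: 1.7, 4.3, 4.6, 13.7, 15.3, 15.8, 17.6, 17.8, 18.8, 24.7
Best 5: 1.7, 4.3, 4.6, 13.7, 15.3
Average of best = 39.6 / 5 = 7.92
Raw index = 7.92 * 0.96 = 7.6032
Handicap index = round(7.6032, 1) = 7.6

7.6


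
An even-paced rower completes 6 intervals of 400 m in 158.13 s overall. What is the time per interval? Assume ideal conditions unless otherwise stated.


Split time = total_time / n_laps = 158.13 / 6
Split time = 26.355 s per lap

26.355 s


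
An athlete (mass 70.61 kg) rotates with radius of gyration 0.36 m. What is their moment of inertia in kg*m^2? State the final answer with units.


I = m * k^2
I = 70.61 * 0.36^2
I = 70.61 * 0.1296 = 9.1511 kg*m^2

9.1511 kg*m^2


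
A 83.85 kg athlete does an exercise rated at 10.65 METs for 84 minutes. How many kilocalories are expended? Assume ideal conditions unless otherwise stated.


kcal = MET * mass * time_hr
Convert time: 84 min = 1.4 hr
kcal = 10.65 * 83.85 * 1.4
kcal = 1250.2035 kcal

1250.2035 kcal


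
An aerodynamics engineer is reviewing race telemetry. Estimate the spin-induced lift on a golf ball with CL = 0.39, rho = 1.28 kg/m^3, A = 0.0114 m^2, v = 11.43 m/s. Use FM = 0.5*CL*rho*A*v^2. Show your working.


FM = 0.5 * CL * rho * A * v^2
FM = 0.5 * 0.39 * 1.28 * 0.0114 * 11.43^2
v^2 = 130.6449
FM = 0.5 * 0.39 * 1.28 * 0.0114 * 130.6449 = 0.3717 N

0.3717 N


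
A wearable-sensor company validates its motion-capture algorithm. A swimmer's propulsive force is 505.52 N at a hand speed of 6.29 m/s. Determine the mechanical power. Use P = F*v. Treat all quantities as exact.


P = F * v
P = 505.52 * 6.29
P = 3179.7208 W

3179.7208 W


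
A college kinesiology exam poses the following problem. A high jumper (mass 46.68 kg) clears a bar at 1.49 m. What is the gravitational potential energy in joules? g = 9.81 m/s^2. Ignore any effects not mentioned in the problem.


PE = m * g * h
PE = 46.68 * 9.81 * 1.49
PE = 457.9308 * 1.49 = 682.3169 J

682.3169 J


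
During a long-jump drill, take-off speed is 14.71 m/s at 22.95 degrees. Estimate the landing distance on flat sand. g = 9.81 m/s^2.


R = v^2 * sin(2*theta) / g
Convert angle to radians: theta = 22.95 deg = 0.4006 rad
sin(2*theta) = sin(0.8011) = 0.7181
R = 14.71^2 * 0.7181 / 9.81
R = 216.3841 * 0.7181 / 9.81 = 15.8401 m

15.8401 m


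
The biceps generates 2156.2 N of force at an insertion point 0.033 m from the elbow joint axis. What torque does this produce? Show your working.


tau = F * d
tau = 2156.2 * 0.033
tau = 71.1546 N*m

71.1546 N*m


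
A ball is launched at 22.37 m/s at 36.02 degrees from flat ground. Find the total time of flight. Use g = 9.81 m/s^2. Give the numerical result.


T = 2*v*sin(theta)/g
sin(theta) = sin(36.02 deg) = 0.5881
T = 2*22.37*0.5881 / 9.81
T = 26.3101 / 9.81 = 2.682 s

2.682 s


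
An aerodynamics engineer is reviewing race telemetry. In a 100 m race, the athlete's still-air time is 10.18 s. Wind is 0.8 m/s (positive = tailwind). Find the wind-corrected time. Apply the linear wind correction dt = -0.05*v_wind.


dt = -0.05 * v_wind = -0.05 * 0.8 = -0.04 s
t_corrected = t_still + dt = 10.18 + (-0.04)
t_corrected = 10.14 s

10.14 s


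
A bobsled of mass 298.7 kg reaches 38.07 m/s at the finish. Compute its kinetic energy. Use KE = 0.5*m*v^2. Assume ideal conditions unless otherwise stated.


KE = 0.5 * m * v^2
KE = 0.5 * 298.7 * 38.07^2
KE = 0.5 * 298.7 * 1449.3249 = 216456.6738 J

216456.6738 J


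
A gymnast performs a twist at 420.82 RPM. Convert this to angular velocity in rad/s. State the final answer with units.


omega = RPM * 2 * pi / 60
omega = 420.82 * 2 * 3.14159 / 60
omega = 2644.09 / 60 = 44.0682 rad/s

44.0682 rad/s


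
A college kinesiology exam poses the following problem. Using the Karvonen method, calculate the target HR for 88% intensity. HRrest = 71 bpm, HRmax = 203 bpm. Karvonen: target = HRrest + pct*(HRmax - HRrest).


Target = HRrest + pct*(HRmax - HRrest)
Heart rate reserve = HRmax - HRrest = 203 - 71 = 132 bpm
Fraction = 88% = 0.88
Target = 71 + 0.88 * 132
Target = 71 + 116.16 = 187.16 bpm

187.16 bpm


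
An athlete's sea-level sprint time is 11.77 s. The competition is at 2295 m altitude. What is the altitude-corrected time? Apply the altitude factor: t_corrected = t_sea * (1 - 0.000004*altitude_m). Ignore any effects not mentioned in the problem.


Correction factor = 1 - 0.000004 * 2295 = 0.99082
t_corrected = t_sea * factor = 11.77 * 0.99082
t_corrected = 11.662 s

11.662 s


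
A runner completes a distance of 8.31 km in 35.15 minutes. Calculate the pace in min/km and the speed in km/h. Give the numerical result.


Pace = time / distance = 35.15 min / 8.31 km = 4.2298 min/km
Speed = distance / time_in_hours = 8.31 / 0.5858 hr
Speed = 14.1849 km/h

4.2298 min/km, 14.1849 km/h


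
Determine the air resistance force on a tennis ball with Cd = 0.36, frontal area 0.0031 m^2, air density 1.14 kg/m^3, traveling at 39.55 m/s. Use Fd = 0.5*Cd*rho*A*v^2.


Fd = 0.5 * Cd * rho * A * v^2
Fd = 0.5 * 0.36 * 1.14 * 0.0031 * 39.55^2
v^2 = 1564.2025
Fd = 0.5 * 0.36 * 1.14 * 0.0031 * 1564.2025 = 0.995 N

0.995 N


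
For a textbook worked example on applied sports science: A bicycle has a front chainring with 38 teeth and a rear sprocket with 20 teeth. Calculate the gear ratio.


GR = front_teeth / rear_teeth
GR = 38 / 20
GR = 1.9

1.9


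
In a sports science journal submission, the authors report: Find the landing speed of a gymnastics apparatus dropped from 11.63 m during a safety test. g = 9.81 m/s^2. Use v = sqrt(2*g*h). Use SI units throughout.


v = sqrt(2 * g * h)
v = sqrt(2 * 9.81 * 11.63)
v = sqrt(228.1806) = 15.1056 m/s

15.1056 m/s


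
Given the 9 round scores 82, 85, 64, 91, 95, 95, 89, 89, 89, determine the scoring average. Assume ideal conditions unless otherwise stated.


Average = sum / n
Sum = 779
Average = 779 / 9 = 86.5556

86.5556


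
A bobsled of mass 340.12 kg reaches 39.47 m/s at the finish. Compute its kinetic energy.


KE = 0.5 * m * v^2
KE = 0.5 * 340.12 * 39.47^2
KE = 0.5 * 340.12 * 1557.8809 = 264933.2259 J

264933.2259 J


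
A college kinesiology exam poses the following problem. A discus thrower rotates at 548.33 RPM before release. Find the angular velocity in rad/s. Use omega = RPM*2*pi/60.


omega = RPM * 2 * pi / 60
omega = 548.33 * 2 * 3.14159 / 60
omega = 3445.259 / 60 = 57.421 rad/s

57.421 rad/s


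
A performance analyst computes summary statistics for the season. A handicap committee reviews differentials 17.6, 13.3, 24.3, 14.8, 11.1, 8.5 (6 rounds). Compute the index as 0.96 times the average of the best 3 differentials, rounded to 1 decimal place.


All differentials: 17.6, 13.3, 24.3, 14.8, 11.1, 8.5
Sorted: 8.5, 11.1, 13.3, 14.8, 17.6, 24.3
Best 3: 8.5, 11.1, 13.3
Average of best = 32.9 / 3 = 10.9667
Raw index = 10.9667 * 0.96 = 10.528
Handicap index = round(10.528, 1) = 10.5

10.5


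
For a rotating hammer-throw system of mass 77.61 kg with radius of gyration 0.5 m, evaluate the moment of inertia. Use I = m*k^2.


I = m * k^2
I = 77.61 * 0.5^2
I = 77.61 * 0.25 = 19.4025 kg*m^2

19.4025 kg*m^2


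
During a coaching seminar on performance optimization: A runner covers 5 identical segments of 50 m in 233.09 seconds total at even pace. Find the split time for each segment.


Split time = total_time / n_laps = 233.09 / 5
Split time = 46.618 s per lap

46.618 s


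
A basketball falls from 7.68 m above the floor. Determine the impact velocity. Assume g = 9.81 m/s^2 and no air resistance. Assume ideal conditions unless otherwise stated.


v = sqrt(2 * g * h)
v = sqrt(2 * 9.81 * 7.68)
v = sqrt(150.6816) = 12.2752 m/s

12.2752 m/s


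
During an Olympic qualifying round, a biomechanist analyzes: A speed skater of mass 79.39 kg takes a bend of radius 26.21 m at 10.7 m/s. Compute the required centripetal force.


Fc = m * v^2 / r
v^2 = 10.7^2 = 114.49
Fc = 79.39 * 114.49 / 26.21
Fc = 9089.3611 / 26.21 = 346.7898 N

346.7898 N


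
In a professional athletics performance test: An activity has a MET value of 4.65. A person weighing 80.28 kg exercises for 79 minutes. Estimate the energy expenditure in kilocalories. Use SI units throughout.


kcal = MET * mass * time_hr
Convert time: 79 min = 1.3167 hr
kcal = 4.65 * 80.28 * 1.3167
kcal = 491.5143 kcal

491.5143 kcal


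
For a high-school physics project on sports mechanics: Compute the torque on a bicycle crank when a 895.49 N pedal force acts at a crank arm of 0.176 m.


tau = F * d
tau = 895.49 * 0.176
tau = 157.6062 N*m

157.6062 N*m


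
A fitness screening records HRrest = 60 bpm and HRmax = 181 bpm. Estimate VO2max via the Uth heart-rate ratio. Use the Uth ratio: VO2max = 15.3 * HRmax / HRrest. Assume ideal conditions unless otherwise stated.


VO2max = 15.3 * HRmax / HRrest
VO2max = 15.3 * 181 / 60
VO2max = 2769.3 / 60 = 46.155 mL/kg/min

46.155 mL/kg/min


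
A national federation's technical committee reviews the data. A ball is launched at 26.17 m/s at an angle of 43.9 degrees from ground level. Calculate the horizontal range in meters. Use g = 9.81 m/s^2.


R = v^2 * sin(2*theta) / g
Convert angle to radians: theta = 43.9 deg = 0.7662 rad
sin(2*theta) = sin(1.5324) = 0.9993
R = 26.17^2 * 0.9993 / 9.81
R = 684.8689 * 0.9993 / 9.81 = 69.7619 m

69.7619 m


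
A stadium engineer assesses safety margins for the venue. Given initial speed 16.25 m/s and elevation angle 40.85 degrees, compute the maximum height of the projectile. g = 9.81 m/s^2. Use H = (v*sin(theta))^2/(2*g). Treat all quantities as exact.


H = (v*sin(theta))^2 / (2*g)
vy = v*sin(theta) = 16.25 * sin(40.85 deg) = 10.6288 m/s
H = vy^2 / (2*g) = 112.9717 / (2*9.81)
H = 112.9717 / 19.62 = 5.758 m

5.758 m


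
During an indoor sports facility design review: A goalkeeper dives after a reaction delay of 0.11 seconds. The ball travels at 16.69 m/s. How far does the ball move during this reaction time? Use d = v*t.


d = v * t
d = 16.69 * 0.11
d = 1.8359 m

1.8359 m


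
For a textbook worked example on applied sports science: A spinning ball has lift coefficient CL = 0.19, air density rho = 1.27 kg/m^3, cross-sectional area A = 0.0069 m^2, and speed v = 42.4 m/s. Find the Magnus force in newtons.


FM = 0.5 * CL * rho * A * v^2
FM = 0.5 * 0.19 * 1.27 * 0.0069 * 42.4^2
v^2 = 1797.76
FM = 0.5 * 0.19 * 1.27 * 0.0069 * 1797.76 = 1.4966 N

1.4966 N


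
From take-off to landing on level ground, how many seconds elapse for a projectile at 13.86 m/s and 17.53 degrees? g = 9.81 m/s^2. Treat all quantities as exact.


T = 2*v*sin(theta)/g
sin(theta) = sin(17.53 deg) = 0.3012
T = 2*13.86*0.3012 / 9.81
T = 8.3494 / 9.81 = 0.8511 s

0.8511 s


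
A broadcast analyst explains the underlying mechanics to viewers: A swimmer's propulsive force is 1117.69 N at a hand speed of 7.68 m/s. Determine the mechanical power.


P = F * v
P = 1117.69 * 7.68
P = 8583.8592 W

8583.8592 W


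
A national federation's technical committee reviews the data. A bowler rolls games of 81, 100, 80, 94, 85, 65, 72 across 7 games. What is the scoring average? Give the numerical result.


Average = sum / n
Sum = 577
Average = 577 / 7 = 82.4286

82.4286


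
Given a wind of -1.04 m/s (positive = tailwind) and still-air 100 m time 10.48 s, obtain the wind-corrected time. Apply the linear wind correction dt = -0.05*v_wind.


dt = -0.05 * v_wind = -0.05 * -1.04 = 0.052 s
t_corrected = t_still + dt = 10.48 + (0.052)
t_corrected = 10.532 s

10.532 s


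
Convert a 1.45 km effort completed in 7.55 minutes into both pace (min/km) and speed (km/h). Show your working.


Pace = time / distance = 7.55 min / 1.45 km = 5.2069 min/km
Speed = distance / time_in_hours = 1.45 / 0.1258 hr
Speed = 11.5232 km/h

5.2069 min/km, 11.5232 km/h


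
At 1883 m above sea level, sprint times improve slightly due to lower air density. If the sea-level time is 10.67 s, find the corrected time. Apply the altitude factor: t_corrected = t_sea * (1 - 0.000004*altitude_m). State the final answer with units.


Correction factor = 1 - 0.000004 * 1883 = 0.992468
t_corrected = t_sea * factor = 10.67 * 0.992468
t_corrected = 10.5896 s

10.5896 s


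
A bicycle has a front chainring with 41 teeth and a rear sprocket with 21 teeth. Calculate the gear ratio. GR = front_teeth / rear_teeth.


GR = front_teeth / rear_teeth
GR = 41 / 21
GR = 1.9524

1.9524


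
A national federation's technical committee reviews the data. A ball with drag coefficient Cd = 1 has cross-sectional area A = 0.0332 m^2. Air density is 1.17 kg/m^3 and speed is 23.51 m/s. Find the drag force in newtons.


Fd = 0.5 * Cd * rho * A * v^2
Fd = 0.5 * 1 * 1.17 * 0.0332 * 23.51^2
v^2 = 552.7201
Fd = 0.5 * 1 * 1.17 * 0.0332 * 552.7201 = 10.7349 N

10.7349 N


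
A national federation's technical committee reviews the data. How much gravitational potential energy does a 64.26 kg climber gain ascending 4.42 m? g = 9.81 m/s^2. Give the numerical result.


PE = m * g * h
PE = 64.26 * 9.81 * 4.42
PE = 630.3906 * 4.42 = 2786.3265 J

2786.3265 J


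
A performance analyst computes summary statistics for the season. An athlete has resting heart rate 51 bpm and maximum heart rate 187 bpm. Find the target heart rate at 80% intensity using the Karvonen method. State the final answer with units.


Target = HRrest + pct*(HRmax - HRrest)
Heart rate reserve = HRmax - HRrest = 187 - 51 = 136 bpm
Fraction = 80% = 0.8
Target = 51 + 0.8 * 136
Target = 51 + 108.8 = 159.8 bpm

159.8 bpm


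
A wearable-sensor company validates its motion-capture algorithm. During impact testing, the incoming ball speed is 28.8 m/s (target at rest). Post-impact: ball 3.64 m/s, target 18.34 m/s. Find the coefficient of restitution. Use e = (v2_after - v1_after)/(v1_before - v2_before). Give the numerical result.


e = (v2_after - v1_after) / (v1_before - v2_before)
Numerator = 18.34 - 3.64 = 14.7
Denominator = 28.8 - 0 = 28.8
e = 14.7 / 28.8 = 0.5104

0.5104


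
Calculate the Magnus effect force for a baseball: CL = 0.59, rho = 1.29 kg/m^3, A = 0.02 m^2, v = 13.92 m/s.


FM = 0.5 * CL * rho * A * v^2
FM = 0.5 * 0.59 * 1.29 * 0.02 * 13.92^2
v^2 = 193.7664
FM = 0.5 * 0.59 * 1.29 * 0.02 * 193.7664 = 1.4748 N

1.4748 N


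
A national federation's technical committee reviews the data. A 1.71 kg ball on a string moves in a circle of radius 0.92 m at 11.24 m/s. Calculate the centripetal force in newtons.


Fc = m * v^2 / r
v^2 = 11.24^2 = 126.3376
Fc = 1.71 * 126.3376 / 0.92
Fc = 216.0373 / 0.92 = 234.8231 N

234.8231 N


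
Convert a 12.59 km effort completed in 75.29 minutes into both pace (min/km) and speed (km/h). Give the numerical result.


Pace = time / distance = 75.29 min / 12.59 km = 5.9801 min/km
Speed = distance / time_in_hours = 12.59 / 1.2548 hr
Speed = 10.0332 km/h

5.9801 min/km, 10.0332 km/h


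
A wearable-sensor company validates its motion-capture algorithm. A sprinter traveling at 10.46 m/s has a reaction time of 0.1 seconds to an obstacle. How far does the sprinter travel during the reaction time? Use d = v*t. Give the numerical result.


d = v * t
d = 10.46 * 0.1
d = 1.046 m

1.046 m


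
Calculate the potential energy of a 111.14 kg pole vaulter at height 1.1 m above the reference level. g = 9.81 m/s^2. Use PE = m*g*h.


PE = m * g * h
PE = 111.14 * 9.81 * 1.1
PE = 1090.2834 * 1.1 = 1199.3117 J

1199.3117 J


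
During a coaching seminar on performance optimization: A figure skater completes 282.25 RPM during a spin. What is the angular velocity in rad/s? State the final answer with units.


omega = RPM * 2 * pi / 60
omega = 282.25 * 2 * 3.14159 / 60
omega = 1773.4291 / 60 = 29.5572 rad/s

29.5572 rad/s


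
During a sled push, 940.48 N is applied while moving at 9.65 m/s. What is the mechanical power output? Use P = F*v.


P = F * v
P = 940.48 * 9.65
P = 9075.632 W

9075.632 W


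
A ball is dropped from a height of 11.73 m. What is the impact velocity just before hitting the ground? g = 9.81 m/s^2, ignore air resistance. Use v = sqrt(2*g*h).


v = sqrt(2 * g * h)
v = sqrt(2 * 9.81 * 11.73)
v = sqrt(230.1426) = 15.1705 m/s

15.1705 m/s


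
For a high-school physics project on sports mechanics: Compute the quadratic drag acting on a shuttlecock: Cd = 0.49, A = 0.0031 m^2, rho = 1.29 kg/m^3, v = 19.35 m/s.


Fd = 0.5 * Cd * rho * A * v^2
Fd = 0.5 * 0.49 * 1.29 * 0.0031 * 19.35^2
v^2 = 374.4225
Fd = 0.5 * 0.49 * 1.29 * 0.0031 * 374.4225 = 0.3668 N

0.3668 N


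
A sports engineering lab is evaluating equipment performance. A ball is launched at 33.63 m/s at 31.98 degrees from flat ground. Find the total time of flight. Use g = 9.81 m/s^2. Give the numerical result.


T = 2*v*sin(theta)/g
sin(theta) = sin(31.98 deg) = 0.5296
T = 2*33.63*0.5296 / 9.81
T = 35.6225 / 9.81 = 3.6312 s

3.6312 s


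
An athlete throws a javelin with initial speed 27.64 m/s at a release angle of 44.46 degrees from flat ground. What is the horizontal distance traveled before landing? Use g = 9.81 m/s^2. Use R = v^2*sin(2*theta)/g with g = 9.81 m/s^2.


R = v^2 * sin(2*theta) / g
Convert angle to radians: theta = 44.46 deg = 0.776 rad
sin(2*theta) = sin(1.5519) = 0.9998
R = 27.64^2 * 0.9998 / 9.81
R = 763.9696 * 0.9998 / 9.81 = 77.8628 m

77.8628 m


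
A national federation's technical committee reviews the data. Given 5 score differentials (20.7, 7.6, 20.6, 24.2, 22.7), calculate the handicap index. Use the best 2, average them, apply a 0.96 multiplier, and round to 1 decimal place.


All differentials: 20.7, 7.6, 20.6, 24.2, 22.7
Sorted: 7.6, 20.6, 20.7, 22.7, 24.2
Best 2: 7.6, 20.6
Average of best = 28.2 / 2 = 14.1
Raw index = 14.1 * 0.96 = 13.536
Handicap index = round(13.536, 1) = 13.5

13.5


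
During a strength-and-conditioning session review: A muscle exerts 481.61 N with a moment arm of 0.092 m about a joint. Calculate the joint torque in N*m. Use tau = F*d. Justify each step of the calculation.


tau = F * d
tau = 481.61 * 0.092
tau = 44.3081 N*m

44.3081 N*m


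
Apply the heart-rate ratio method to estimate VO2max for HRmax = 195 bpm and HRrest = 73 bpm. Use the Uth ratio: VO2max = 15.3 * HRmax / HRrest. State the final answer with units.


VO2max = 15.3 * HRmax / HRrest
VO2max = 15.3 * 195 / 73
VO2max = 2983.5 / 73 = 40.8699 mL/kg/min

40.8699 mL/kg/min


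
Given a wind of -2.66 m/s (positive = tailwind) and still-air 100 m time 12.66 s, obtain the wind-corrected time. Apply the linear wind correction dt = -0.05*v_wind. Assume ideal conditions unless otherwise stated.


dt = -0.05 * v_wind = -0.05 * -2.66 = 0.133 s
t_corrected = t_still + dt = 12.66 + (0.133)
t_corrected = 12.793 s

12.793 s


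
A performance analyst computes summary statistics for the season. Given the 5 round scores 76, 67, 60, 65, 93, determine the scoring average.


Average = sum / n
Sum = 361
Average = 361 / 5 = 72.2

72.2


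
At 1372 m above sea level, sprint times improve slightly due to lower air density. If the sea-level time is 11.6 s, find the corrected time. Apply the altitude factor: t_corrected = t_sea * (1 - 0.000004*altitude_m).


Correction factor = 1 - 0.000004 * 1372 = 0.994512
t_corrected = t_sea * factor = 11.6 * 0.994512
t_corrected = 11.5363 s

11.5363 s


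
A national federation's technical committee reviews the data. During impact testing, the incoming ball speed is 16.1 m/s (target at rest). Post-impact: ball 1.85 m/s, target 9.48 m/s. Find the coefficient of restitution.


e = (v2_after - v1_after) / (v1_before - v2_before)
Numerator = 9.48 - 1.85 = 7.63
Denominator = 16.1 - 0 = 16.1
e = 7.63 / 16.1 = 0.4739

0.4739


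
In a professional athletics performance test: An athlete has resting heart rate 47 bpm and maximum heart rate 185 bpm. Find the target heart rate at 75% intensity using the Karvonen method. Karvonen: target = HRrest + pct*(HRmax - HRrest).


Target = HRrest + pct*(HRmax - HRrest)
Heart rate reserve = HRmax - HRrest = 185 - 47 = 138 bpm
Fraction = 75% = 0.75
Target = 47 + 0.75 * 138
Target = 47 + 103.5 = 150.5 bpm

150.5 bpm


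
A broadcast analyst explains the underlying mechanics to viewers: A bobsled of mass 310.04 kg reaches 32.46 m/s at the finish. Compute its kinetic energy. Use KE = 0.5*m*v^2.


KE = 0.5 * m * v^2
KE = 0.5 * 310.04 * 32.46^2
KE = 0.5 * 310.04 * 1053.6516 = 163337.071 J

163337.071 J


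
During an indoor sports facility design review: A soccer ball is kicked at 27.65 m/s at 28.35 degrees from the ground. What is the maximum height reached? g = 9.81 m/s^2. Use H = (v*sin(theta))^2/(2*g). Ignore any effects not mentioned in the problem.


H = (v*sin(theta))^2 / (2*g)
vy = v*sin(theta) = 27.65 * sin(28.35 deg) = 13.1298 m/s
H = vy^2 / (2*g) = 172.3911 / (2*9.81)
H = 172.3911 / 19.62 = 8.7865 m

8.7865 m


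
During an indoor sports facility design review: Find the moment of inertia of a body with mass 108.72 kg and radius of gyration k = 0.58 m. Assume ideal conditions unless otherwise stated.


I = m * k^2
I = 108.72 * 0.58^2
I = 108.72 * 0.3364 = 36.5734 kg*m^2

36.5734 kg*m^2


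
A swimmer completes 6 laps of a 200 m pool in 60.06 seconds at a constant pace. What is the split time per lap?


Split time = total_time / n_laps = 60.06 / 6
Split time = 10.01 s per lap

10.01 s


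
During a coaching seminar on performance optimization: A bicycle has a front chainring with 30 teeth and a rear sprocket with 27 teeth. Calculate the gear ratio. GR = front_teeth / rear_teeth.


GR = front_teeth / rear_teeth
GR = 30 / 27
GR = 1.1111

1.1111


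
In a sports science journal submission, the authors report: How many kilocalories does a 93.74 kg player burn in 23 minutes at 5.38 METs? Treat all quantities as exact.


kcal = MET * mass * time_hr
Convert time: 23 min = 0.3833 hr
kcal = 5.38 * 93.74 * 0.3833
kcal = 193.3231 kcal

193.3231 kcal


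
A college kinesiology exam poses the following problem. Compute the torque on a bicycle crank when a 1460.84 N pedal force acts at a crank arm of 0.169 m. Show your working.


tau = F * d
tau = 1460.84 * 0.169
tau = 246.882 N*m

246.882 N*m


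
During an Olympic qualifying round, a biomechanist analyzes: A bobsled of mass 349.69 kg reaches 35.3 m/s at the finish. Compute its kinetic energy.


KE = 0.5 * m * v^2
KE = 0.5 * 349.69 * 35.3^2
KE = 0.5 * 349.69 * 1246.09 = 217872.606 J

217872.606 J


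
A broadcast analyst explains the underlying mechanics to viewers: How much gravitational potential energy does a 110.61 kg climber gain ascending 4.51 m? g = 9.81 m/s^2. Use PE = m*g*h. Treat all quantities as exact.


PE = m * g * h
PE = 110.61 * 9.81 * 4.51
PE = 1085.0841 * 4.51 = 4893.7293 J

4893.7293 J


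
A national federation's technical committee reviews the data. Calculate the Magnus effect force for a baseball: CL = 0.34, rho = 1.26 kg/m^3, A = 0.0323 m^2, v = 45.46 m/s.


FM = 0.5 * CL * rho * A * v^2
FM = 0.5 * 0.34 * 1.26 * 0.0323 * 45.46^2
v^2 = 2066.6116
FM = 0.5 * 0.34 * 1.26 * 0.0323 * 2066.6116 = 14.2982 N

14.2982 N


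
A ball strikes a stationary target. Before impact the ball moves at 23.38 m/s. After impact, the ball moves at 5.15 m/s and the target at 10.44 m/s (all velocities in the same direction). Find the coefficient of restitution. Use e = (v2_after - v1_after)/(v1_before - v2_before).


e = (v2_after - v1_after) / (v1_before - v2_before)
Numerator = 10.44 - 5.15 = 5.29
Denominator = 23.38 - 0 = 23.38
e = 5.29 / 23.38 = 0.2263

0.2263


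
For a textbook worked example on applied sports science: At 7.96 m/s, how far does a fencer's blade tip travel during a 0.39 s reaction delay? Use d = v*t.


d = v * t
d = 7.96 * 0.39
d = 3.1044 m

3.1044 m


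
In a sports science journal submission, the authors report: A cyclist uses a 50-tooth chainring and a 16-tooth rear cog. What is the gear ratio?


GR = front_teeth / rear_teeth
GR = 50 / 16
GR = 3.125

3.125


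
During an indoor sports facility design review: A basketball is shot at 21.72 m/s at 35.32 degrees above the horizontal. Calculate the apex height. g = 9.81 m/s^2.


H = (v*sin(theta))^2 / (2*g)
vy = v*sin(theta) = 21.72 * sin(35.32 deg) = 12.5573 m/s
H = vy^2 / (2*g) = 157.6846 / (2*9.81)
H = 157.6846 / 19.62 = 8.0369 m

8.0369 m


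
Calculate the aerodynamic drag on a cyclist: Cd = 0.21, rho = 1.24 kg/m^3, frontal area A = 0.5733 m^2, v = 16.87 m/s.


Fd = 0.5 * Cd * rho * A * v^2
Fd = 0.5 * 0.21 * 1.24 * 0.5733 * 16.87^2
v^2 = 284.5969
Fd = 0.5 * 0.21 * 1.24 * 0.5733 * 284.5969 = 21.2434 N

21.2434 N


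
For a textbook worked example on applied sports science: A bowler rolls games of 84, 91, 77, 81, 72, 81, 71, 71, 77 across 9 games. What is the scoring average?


Average = sum / n
Sum = 705
Average = 705 / 9 = 78.3333

78.3333


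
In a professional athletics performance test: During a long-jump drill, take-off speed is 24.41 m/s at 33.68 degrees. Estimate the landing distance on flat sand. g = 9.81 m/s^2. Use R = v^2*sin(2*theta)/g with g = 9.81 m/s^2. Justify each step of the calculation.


R = v^2 * sin(2*theta) / g
Convert angle to radians: theta = 33.68 deg = 0.5878 rad
sin(2*theta) = sin(1.1757) = 0.9229
R = 24.41^2 * 0.9229 / 9.81
R = 595.8481 * 0.9229 / 9.81 = 56.0584 m

56.0584 m


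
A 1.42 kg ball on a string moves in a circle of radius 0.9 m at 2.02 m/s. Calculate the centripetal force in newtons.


Fc = m * v^2 / r
v^2 = 2.02^2 = 4.0804
Fc = 1.42 * 4.0804 / 0.9
Fc = 5.7942 / 0.9 = 6.438 N

6.438 N


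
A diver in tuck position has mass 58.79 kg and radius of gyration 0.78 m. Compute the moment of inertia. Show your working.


I = m * k^2
I = 58.79 * 0.78^2
I = 58.79 * 0.6084 = 35.7678 kg*m^2

35.7678 kg*m^2


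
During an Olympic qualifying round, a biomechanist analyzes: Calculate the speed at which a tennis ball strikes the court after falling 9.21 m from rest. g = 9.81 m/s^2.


v = sqrt(2 * g * h)
v = sqrt(2 * 9.81 * 9.21)
v = sqrt(180.7002) = 13.4425 m/s

13.4425 m/s


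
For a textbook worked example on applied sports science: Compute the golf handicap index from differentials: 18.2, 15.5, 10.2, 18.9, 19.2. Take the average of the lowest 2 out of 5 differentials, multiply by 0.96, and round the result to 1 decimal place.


All differentials: 18.2, 15.5, 10.2, 18.9, 19.2
Sorted: 10.2, 15.5, 18.2, 18.9, 19.2
Best 2: 10.2, 15.5
Average of best = 25.7 / 2 = 12.85
Raw index = 12.85 * 0.96 = 12.336
Handicap index = round(12.336, 1) = 12.3

12.3


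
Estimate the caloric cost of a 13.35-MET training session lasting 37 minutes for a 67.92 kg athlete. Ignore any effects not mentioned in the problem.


kcal = MET * mass * time_hr
Convert time: 37 min = 0.6167 hr
kcal = 13.35 * 67.92 * 0.6167
kcal = 559.1514 kcal

559.1514 kcal


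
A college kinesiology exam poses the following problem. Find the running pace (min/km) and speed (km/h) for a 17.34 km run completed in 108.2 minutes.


Pace = time / distance = 108.2 min / 17.34 km = 6.2399 min/km
Speed = distance / time_in_hours = 17.34 / 1.8033 hr
Speed = 9.6155 km/h

6.2399 min/km, 9.6155 km/h


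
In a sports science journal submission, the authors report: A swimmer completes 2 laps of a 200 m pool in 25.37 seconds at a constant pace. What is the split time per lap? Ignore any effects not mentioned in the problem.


Split time = total_time / n_laps = 25.37 / 2
Split time = 12.685 s per lap

12.685 s


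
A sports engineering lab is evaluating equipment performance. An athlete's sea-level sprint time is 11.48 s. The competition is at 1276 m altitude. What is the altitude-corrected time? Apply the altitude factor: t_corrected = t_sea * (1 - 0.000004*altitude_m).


Correction factor = 1 - 0.000004 * 1276 = 0.994896
t_corrected = t_sea * factor = 11.48 * 0.994896
t_corrected = 11.4214 s

11.4214 s


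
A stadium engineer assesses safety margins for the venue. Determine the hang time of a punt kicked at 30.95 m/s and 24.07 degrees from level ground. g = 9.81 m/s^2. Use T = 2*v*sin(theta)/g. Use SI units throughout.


T = 2*v*sin(theta)/g
sin(theta) = sin(24.07 deg) = 0.4079
T = 2*30.95*0.4079 / 9.81
T = 25.2461 / 9.81 = 2.5735 s

2.5735 s


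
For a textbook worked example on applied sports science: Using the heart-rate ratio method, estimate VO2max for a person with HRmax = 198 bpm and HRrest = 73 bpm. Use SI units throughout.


VO2max = 15.3 * HRmax / HRrest
VO2max = 15.3 * 198 / 73
VO2max = 3029.4 / 73 = 41.4986 mL/kg/min

41.4986 mL/kg/min


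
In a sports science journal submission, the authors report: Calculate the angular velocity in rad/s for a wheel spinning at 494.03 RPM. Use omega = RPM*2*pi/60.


omega = RPM * 2 * pi / 60
omega = 494.03 * 2 * 3.14159 / 60
omega = 3104.082 / 60 = 51.7347 rad/s

51.7347 rad/s


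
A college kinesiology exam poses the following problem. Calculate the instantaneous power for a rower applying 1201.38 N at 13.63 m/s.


P = F * v
P = 1201.38 * 13.63
P = 16374.8094 W

16374.8094 W


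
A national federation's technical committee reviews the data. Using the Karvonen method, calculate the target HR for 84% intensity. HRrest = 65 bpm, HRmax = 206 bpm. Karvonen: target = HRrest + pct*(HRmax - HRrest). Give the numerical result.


Target = HRrest + pct*(HRmax - HRrest)
Heart rate reserve = HRmax - HRrest = 206 - 65 = 141 bpm
Fraction = 84% = 0.84
Target = 65 + 0.84 * 141
Target = 65 + 118.44 = 183.44 bpm

183.44 bpm


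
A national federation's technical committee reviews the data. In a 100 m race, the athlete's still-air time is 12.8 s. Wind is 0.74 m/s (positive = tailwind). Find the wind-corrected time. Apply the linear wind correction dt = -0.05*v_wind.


dt = -0.05 * v_wind = -0.05 * 0.74 = -0.037 s
t_corrected = t_still + dt = 12.8 + (-0.037)
t_corrected = 12.763 s

12.763 s


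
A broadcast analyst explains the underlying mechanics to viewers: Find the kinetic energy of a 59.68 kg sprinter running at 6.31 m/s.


KE = 0.5 * m * v^2
KE = 0.5 * 59.68 * 6.31^2
KE = 0.5 * 59.68 * 39.8161 = 1188.1124 J

1188.1124 J


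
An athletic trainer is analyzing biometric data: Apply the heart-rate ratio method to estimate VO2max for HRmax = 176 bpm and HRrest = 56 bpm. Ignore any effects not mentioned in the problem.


VO2max = 15.3 * HRmax / HRrest
VO2max = 15.3 * 176 / 56
VO2max = 2692.8 / 56 = 48.0857 mL/kg/min

48.0857 mL/kg/min


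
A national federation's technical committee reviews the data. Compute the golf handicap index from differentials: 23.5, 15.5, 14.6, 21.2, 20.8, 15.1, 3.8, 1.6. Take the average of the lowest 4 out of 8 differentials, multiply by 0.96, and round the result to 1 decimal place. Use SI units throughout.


All differentials: 23.5, 15.5, 14.6, 21.2, 20.8, 15.1, 3.8, 1.6
Sorted: 1.6, 3.8, 14.6, 15.1, 15.5, 20.8, 21.2, 23.5
Best 4: 1.6, 3.8, 14.6, 15.1
Average of best = 35.1 / 4 = 8.775
Raw index = 8.775 * 0.96 = 8.424
Handicap index = round(8.424, 1) = 8.4

8.4


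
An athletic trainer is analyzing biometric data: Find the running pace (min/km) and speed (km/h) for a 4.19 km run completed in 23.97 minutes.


Pace = time / distance = 23.97 min / 4.19 km = 5.7208 min/km
Speed = distance / time_in_hours = 4.19 / 0.3995 hr
Speed = 10.4881 km/h

5.7208 min/km, 10.4881 km/h


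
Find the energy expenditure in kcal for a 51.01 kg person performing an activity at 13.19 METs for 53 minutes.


kcal = MET * mass * time_hr
Convert time: 53 min = 0.8833 hr
kcal = 13.19 * 51.01 * 0.8833
kcal = 594.326 kcal

594.326 kcal


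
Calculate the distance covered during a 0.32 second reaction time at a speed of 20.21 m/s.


d = v * t
d = 20.21 * 0.32
d = 6.4672 m

6.4672 m


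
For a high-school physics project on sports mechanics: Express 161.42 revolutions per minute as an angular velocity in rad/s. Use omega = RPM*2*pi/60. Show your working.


omega = RPM * 2 * pi / 60
omega = 161.42 * 2 * 3.14159 / 60
omega = 1014.2318 / 60 = 16.9039 rad/s

16.9039 rad/s


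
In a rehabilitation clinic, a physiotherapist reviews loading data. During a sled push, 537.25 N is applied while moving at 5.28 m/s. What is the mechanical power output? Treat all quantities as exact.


P = F * v
P = 537.25 * 5.28
P = 2836.68 W

2836.68 W


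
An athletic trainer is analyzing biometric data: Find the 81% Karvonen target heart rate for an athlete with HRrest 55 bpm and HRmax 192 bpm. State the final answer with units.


Target = HRrest + pct*(HRmax - HRrest)
Heart rate reserve = HRmax - HRrest = 192 - 55 = 137 bpm
Fraction = 81% = 0.81
Target = 55 + 0.81 * 137
Target = 55 + 110.97 = 165.97 bpm

165.97 bpm


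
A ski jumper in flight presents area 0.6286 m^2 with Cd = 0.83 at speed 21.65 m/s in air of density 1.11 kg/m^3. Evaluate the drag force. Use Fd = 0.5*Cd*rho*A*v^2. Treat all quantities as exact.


Fd = 0.5 * Cd * rho * A * v^2
Fd = 0.5 * 0.83 * 1.11 * 0.6286 * 21.65^2
v^2 = 468.7225
Fd = 0.5 * 0.83 * 1.11 * 0.6286 * 468.7225 = 135.7254 N

135.7254 N


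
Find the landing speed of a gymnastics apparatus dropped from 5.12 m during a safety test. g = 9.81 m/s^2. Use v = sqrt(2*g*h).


v = sqrt(2 * g * h)
v = sqrt(2 * 9.81 * 5.12)
v = sqrt(100.4544) = 10.0227 m/s

10.0227 m/s


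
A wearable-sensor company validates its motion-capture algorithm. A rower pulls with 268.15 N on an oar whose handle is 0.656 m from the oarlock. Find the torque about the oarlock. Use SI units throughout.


tau = F * d
tau = 268.15 * 0.656
tau = 175.9064 N*m

175.9064 N*m


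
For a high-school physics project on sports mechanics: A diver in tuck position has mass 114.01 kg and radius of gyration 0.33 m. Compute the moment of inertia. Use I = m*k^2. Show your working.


I = m * k^2
I = 114.01 * 0.33^2
I = 114.01 * 0.1089 = 12.4157 kg*m^2

12.4157 kg*m^2


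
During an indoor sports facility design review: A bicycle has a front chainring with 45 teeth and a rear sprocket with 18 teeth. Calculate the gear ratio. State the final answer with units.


GR = front_teeth / rear_teeth
GR = 45 / 18
GR = 2.5

2.5


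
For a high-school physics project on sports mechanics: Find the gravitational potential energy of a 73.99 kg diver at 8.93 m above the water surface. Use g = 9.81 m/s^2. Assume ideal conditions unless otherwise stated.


PE = m * g * h
PE = 73.99 * 9.81 * 8.93
PE = 725.8419 * 8.93 = 6481.7682 J

6481.7682 J


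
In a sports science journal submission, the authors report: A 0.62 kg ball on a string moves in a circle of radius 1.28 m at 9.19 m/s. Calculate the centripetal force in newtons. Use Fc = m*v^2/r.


Fc = m * v^2 / r
v^2 = 9.19^2 = 84.4561
Fc = 0.62 * 84.4561 / 1.28
Fc = 52.3628 / 1.28 = 40.9084 N

40.9084 N


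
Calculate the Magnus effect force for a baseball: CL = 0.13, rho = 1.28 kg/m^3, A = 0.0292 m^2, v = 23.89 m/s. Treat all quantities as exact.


FM = 0.5 * CL * rho * A * v^2
FM = 0.5 * 0.13 * 1.28 * 0.0292 * 23.89^2
v^2 = 570.7321
FM = 0.5 * 0.13 * 1.28 * 0.0292 * 570.7321 = 1.3866 N

1.3866 N


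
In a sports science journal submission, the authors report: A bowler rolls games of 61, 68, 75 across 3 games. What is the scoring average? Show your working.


Average = sum / n
Sum = 204
Average = 204 / 3 = 68

68


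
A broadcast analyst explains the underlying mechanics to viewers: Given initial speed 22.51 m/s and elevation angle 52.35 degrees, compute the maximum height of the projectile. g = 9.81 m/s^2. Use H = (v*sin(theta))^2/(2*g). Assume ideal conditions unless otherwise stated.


H = (v*sin(theta))^2 / (2*g)
vy = v*sin(theta) = 22.51 * sin(52.35 deg) = 17.8224 m/s
H = vy^2 / (2*g) = 317.6396 / (2*9.81)
H = 317.6396 / 19.62 = 16.1896 m

16.1896 m


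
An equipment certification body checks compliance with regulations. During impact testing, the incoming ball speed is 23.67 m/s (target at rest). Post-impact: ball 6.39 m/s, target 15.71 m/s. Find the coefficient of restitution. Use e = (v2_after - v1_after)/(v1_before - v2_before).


e = (v2_after - v1_after) / (v1_before - v2_before)
Numerator = 15.71 - 6.39 = 9.32
Denominator = 23.67 - 0 = 23.67
e = 9.32 / 23.67 = 0.3937

0.3937


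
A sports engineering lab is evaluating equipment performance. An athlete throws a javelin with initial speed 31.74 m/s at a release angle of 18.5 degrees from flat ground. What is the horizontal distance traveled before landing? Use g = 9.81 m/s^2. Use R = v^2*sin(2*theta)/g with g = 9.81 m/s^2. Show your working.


R = v^2 * sin(2*theta) / g
Convert angle to radians: theta = 18.5 deg = 0.3229 rad
sin(2*theta) = sin(0.6458) = 0.6018
R = 31.74^2 * 0.6018 / 9.81
R = 1007.4276 * 0.6018 / 9.81 = 61.8028 m

61.8028 m


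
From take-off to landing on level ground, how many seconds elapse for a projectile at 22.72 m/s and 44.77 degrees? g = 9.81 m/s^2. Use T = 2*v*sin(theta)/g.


T = 2*v*sin(theta)/g
sin(theta) = sin(44.77 deg) = 0.7043
T = 2*22.72*0.7043 / 9.81
T = 32.0017 / 9.81 = 3.2622 s

3.2622 s


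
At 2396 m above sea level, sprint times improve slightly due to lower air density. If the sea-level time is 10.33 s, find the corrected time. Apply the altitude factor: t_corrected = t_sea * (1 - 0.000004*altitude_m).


Correction factor = 1 - 0.000004 * 2396 = 0.990416
t_corrected = t_sea * factor = 10.33 * 0.990416
t_corrected = 10.231 s

10.231 s


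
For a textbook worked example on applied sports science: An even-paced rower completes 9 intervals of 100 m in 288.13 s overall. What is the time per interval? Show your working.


Split time = total_time / n_laps = 288.13 / 9
Split time = 32.0144 s per lap

32.0144 s


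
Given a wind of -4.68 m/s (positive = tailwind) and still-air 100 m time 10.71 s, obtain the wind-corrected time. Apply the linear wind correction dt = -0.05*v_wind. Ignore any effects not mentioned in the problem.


dt = -0.05 * v_wind = -0.05 * -4.68 = 0.234 s
t_corrected = t_still + dt = 10.71 + (0.234)
t_corrected = 10.944 s

10.944 s


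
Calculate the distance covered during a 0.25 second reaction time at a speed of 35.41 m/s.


d = v * t
d = 35.41 * 0.25
d = 8.8525 m

8.8525 m


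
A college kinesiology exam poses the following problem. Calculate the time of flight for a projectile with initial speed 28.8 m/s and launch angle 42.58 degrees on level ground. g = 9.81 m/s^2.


T = 2*v*sin(theta)/g
sin(theta) = sin(42.58 deg) = 0.6766
T = 2*28.8*0.6766 / 9.81
T = 38.9733 / 9.81 = 3.9728 s

3.9728 s


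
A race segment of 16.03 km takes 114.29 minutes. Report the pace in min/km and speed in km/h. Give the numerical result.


Pace = time / distance = 114.29 min / 16.03 km = 7.1298 min/km
Speed = distance / time_in_hours = 16.03 / 1.9048 hr
Speed = 8.4154 km/h

7.1298 min/km, 8.4154 km/h
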